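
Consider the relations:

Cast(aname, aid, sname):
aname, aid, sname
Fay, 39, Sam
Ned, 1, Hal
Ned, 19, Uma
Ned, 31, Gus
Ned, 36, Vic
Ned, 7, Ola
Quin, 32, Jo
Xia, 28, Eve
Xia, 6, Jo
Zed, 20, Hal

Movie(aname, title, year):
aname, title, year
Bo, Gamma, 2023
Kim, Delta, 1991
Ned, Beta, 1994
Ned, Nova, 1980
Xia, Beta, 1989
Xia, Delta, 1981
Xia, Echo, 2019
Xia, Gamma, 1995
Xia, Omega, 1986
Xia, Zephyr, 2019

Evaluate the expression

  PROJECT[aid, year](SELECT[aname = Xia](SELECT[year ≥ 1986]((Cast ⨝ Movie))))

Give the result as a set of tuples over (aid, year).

Natural join on aname: {(Ned, 1, Hal, Beta, 1994), (Ned, 1, Hal, Nova, 1980), (Ned, 19, Uma, Beta, 1994), (Ned, 19, Uma, Nova, 1980), (Ned, 31, Gus, Beta, 1994), (Ned, 31, Gus, Nova, 1980), (Ned, 36, Vic, Beta, 1994), (Ned, 36, Vic, Nova, 1980), (Ned, 7, Ola, Beta, 1994), (Ned, 7, Ola, Nova, 1980), (Xia, 28, Eve, Beta, 1989), (Xia, 28, Eve, Delta, 1981), (Xia, 28, Eve, Echo, 2019), (Xia, 28, Eve, Gamma, 1995), (Xia, 28, Eve, Omega, 1986), (Xia, 28, Eve, Zephyr, 2019), (Xia, 6, Jo, Beta, 1989), (Xia, 6, Jo, Delta, 1981), (Xia, 6, Jo, Echo, 2019), (Xia, 6, Jo, Gamma, 1995), (Xia, 6, Jo, Omega, 1986), (Xia, 6, Jo, Zephyr, 2019)}
Apply σ_{year ≥ 1986}; surviving tuples: {(Ned, 1, Hal, Beta, 1994), (Ned, 19, Uma, Beta, 1994), (Ned, 31, Gus, Beta, 1994), (Ned, 36, Vic, Beta, 1994), (Ned, 7, Ola, Beta, 1994), (Xia, 28, Eve, Beta, 1989), (Xia, 28, Eve, Echo, 2019), (Xia, 28, Eve, Gamma, 1995), (Xia, 28, Eve, Omega, 1986), (Xia, 28, Eve, Zephyr, 2019), (Xia, 6, Jo, Beta, 1989), (Xia, 6, Jo, Echo, 2019), (Xia, 6, Jo, Gamma, 1995), (Xia, 6, Jo, Omega, 1986), (Xia, 6, Jo, Zephyr, 2019)}
Apply σ_{aname = Xia}; surviving tuples: {(Xia, 28, Eve, Beta, 1989), (Xia, 28, Eve, Echo, 2019), (Xia, 28, Eve, Gamma, 1995), (Xia, 28, Eve, Omega, 1986), (Xia, 28, Eve, Zephyr, 2019), (Xia, 6, Jo, Beta, 1989), (Xia, 6, Jo, Echo, 2019), (Xia, 6, Jo, Gamma, 1995), (Xia, 6, Jo, Omega, 1986), (Xia, 6, Jo, Zephyr, 2019)}
π[aid, year]: project onto (aid, year) (2 duplicate(s) eliminated) → {(28, 1986), (28, 1989), (28, 1995), (28, 2019), (6, 1986), (6, 1989), (6, 1995), (6, 2019)}

{(28, 1986), (28, 1989), (28, 1995), (28, 2019), (6, 1986), (6, 1989), (6, 1995), (6, 2019)}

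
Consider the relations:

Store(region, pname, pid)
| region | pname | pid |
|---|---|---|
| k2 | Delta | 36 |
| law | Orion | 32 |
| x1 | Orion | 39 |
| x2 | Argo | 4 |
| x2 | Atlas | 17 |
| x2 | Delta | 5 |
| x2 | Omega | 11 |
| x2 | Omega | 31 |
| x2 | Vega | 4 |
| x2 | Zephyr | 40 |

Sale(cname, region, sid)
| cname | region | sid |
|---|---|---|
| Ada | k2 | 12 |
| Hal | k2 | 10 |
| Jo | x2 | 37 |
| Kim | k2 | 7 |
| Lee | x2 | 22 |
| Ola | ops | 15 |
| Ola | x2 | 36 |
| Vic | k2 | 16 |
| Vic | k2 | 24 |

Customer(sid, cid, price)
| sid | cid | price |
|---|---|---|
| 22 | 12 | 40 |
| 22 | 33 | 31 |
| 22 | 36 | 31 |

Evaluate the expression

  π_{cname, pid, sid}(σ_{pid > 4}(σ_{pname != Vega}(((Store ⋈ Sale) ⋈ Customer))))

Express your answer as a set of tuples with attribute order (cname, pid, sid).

Natural join on region: {(k2, Delta, 36, Ada, 12), (k2, Delta, 36, Hal, 10), (k2, Delta, 36, Kim, 7), (k2, Delta, 36, Vic, 16), (k2, Delta, 36, Vic, 24), (x2, Argo, 4, Jo, 37), (x2, Argo, 4, Lee, 22), (x2, Argo, 4, Ola, 36), (x2, Atlas, 17, Jo, 37), (x2, Atlas, 17, Lee, 22), (x2, Atlas, 17, Ola, 36), (x2, Delta, 5, Jo, 37), (x2, Delta, 5, Lee, 22), (x2, Delta, 5, Ola, 36), (x2, Omega, 11, Jo, 37), (x2, Omega, 11, Lee, 22), (x2, Omega, 11, Ola, 36), (x2, Omega, 31, Jo, 37), (x2, Omega, 31, Lee, 22), (x2, Omega, 31, Ola, 36), (x2, Vega, 4, Jo, 37), (x2, Vega, 4, Lee, 22), (x2, Vega, 4, Ola, 36), (x2, Zephyr, 40, Jo, 37), (x2, Zephyr, 40, Lee, 22), (x2, Zephyr, 40, Ola, 36)}
Natural join on sid: {(x2, Argo, 4, Lee, 22, 12, 40), (x2, Argo, 4, Lee, 22, 33, 31), (x2, Argo, 4, Lee, 22, 36, 31), (x2, Atlas, 17, Lee, 22, 12, 40), (x2, Atlas, 17, Lee, 22, 33, 31), (x2, Atlas, 17, Lee, 22, 36, 31), (x2, Delta, 5, Lee, 22, 12, 40), (x2, Delta, 5, Lee, 22, 33, 31), (x2, Delta, 5, Lee, 22, 36, 31), (x2, Omega, 11, Lee, 22, 12, 40), (x2, Omega, 11, Lee, 22, 33, 31), (x2, Omega, 11, Lee, 22, 36, 31), (x2, Omega, 31, Lee, 22, 12, 40), (x2, Omega, 31, Lee, 22, 33, 31), (x2, Omega, 31, Lee, 22, 36, 31), (x2, Vega, 4, Lee, 22, 12, 40), (x2, Vega, 4, Lee, 22, 33, 31), (x2, Vega, 4, Lee, 22, 36, 31), (x2, Zephyr, 40, Lee, 22, 12, 40), (x2, Zephyr, 40, Lee, 22, 33, 31), (x2, Zephyr, 40, Lee, 22, 36, 31)}
Apply σ_{pname != Vega}; surviving tuples: {(x2, Argo, 4, Lee, 22, 12, 40), (x2, Argo, 4, Lee, 22, 33, 31), (x2, Argo, 4, Lee, 22, 36, 31), (x2, Atlas, 17, Lee, 22, 12, 40), (x2, Atlas, 17, Lee, 22, 33, 31), (x2, Atlas, 17, Lee, 22, 36, 31), (x2, Delta, 5, Lee, 22, 12, 40), (x2, Delta, 5, Lee, 22, 33, 31), (x2, Delta, 5, Lee, 22, 36, 31), (x2, Omega, 11, Lee, 22, 12, 40), (x2, Omega, 11, Lee, 22, 33, 31), (x2, Omega, 11, Lee, 22, 36, 31), (x2, Omega, 31, Lee, 22, 12, 40), (x2, Omega, 31, Lee, 22, 33, 31), (x2, Omega, 31, Lee, 22, 36, 31), (x2, Zephyr, 40, Lee, 22, 12, 40), (x2, Zephyr, 40, Lee, 22, 33, 31), (x2, Zephyr, 40, Lee, 22, 36, 31)}
Apply σ_{pid > 4}; surviving tuples: {(x2, Atlas, 17, Lee, 22, 12, 40), (x2, Atlas, 17, Lee, 22, 33, 31), (x2, Atlas, 17, Lee, 22, 36, 31), (x2, Delta, 5, Lee, 22, 12, 40), (x2, Delta, 5, Lee, 22, 33, 31), (x2, Delta, 5, Lee, 22, 36, 31), (x2, Omega, 11, Lee, 22, 12, 40), (x2, Omega, 11, Lee, 22, 33, 31), (x2, Omega, 11, Lee, 22, 36, 31), (x2, Omega, 31, Lee, 22, 12, 40), (x2, Omega, 31, Lee, 22, 33, 31), (x2, Omega, 31, Lee, 22, 36, 31), (x2, Zephyr, 40, Lee, 22, 12, 40), (x2, Zephyr, 40, Lee, 22, 33, 31), (x2, Zephyr, 40, Lee, 22, 36, 31)}
Keep only column(s) cname, pid, sid (10 duplicate(s) eliminated): {(Lee, 11, 22), (Lee, 17, 22), (Lee, 31, 22), (Lee, 40, 22), (Lee, 5, 22)}

{(Lee, 11, 22), (Lee, 17, 22), (Lee, 31, 22), (Lee, 40, 22), (Lee, 5, 22)}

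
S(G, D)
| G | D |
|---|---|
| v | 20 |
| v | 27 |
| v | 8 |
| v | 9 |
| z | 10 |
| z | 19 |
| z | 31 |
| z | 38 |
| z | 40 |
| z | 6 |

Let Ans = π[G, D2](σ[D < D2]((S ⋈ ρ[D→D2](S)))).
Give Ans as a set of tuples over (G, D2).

{(v, 20), (v, 27), (v, 9), (z, 10), (z, 19), (z, 31), (z, 38), (z, 40)}

ρ[D→D2]: schema becomes (G, D2); tuples unchanged.
Joining S and ρ[D→D2](S) on G yields {(v, 20, 20), (v, 20, 27), (v, 20, 8), (v, 20, 9), (v, 27, 20), (v, 27, 27), (v, 27, 8), (v, 27, 9), (v, 8, 20), (v, 8, 27), (v, 8, 8), (v, 8, 9), (v, 9, 20), (v, 9, 27), (v, 9, 8), (v, 9, 9), (z, 10, 10), (z, 10, 19), (z, 10, 31), (z, 10, 38), (z, 10, 40), (z, 10, 6), (z, 19, 10), (z, 19, 19), (z, 19, 31), (z, 19, 38), (z, 19, 40), (z, 19, 6), (z, 31, 10), (z, 31, 19), (z, 31, 31), (z, 31, 38), (z, 31, 40), (z, 31, 6), (z, 38, 10), (z, 38, 19), (z, 38, 31), (z, 38, 38), (z, 38, 40), (z, 38, 6), (z, 40, 10), (z, 40, 19), (z, 40, 31), (z, 40, 38), (z, 40, 40), (z, 40, 6), (z, 6, 10), (z, 6, 19), (z, 6, 31), (z, 6, 38), (z, 6, 40), (z, 6, 6)}.
Apply σ_{D < D2}; surviving tuples: {(v, 20, 27), (v, 8, 20), (v, 8, 27), (v, 8, 9), (v, 9, 20), (v, 9, 27), (z, 10, 19), (z, 10, 31), (z, 10, 38), (z, 10, 40), (z, 19, 31), (z, 19, 38), (z, 19, 40), (z, 31, 38), (z, 31, 40), (z, 38, 40), (z, 6, 10), (z, 6, 19), (z, 6, 31), (z, 6, 38), (z, 6, 40)}
Projecting to G, D2 (13 duplicate(s) eliminated): {(v, 20), (v, 27), (v, 9), (z, 10), (z, 19), (z, 31), (z, 38), (z, 40)}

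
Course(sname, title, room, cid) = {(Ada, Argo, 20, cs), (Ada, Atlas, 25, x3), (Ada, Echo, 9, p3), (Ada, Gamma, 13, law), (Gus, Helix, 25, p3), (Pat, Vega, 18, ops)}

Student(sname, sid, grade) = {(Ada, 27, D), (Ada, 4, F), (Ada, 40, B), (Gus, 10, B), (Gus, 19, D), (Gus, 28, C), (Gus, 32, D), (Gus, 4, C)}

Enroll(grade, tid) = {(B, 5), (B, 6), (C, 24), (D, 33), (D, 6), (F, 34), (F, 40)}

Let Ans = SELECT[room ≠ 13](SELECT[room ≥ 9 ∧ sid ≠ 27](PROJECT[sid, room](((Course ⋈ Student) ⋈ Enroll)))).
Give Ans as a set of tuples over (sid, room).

Natural join on sname: {(Ada, Argo, 20, cs, 27, D), (Ada, Argo, 20, cs, 4, F), (Ada, Argo, 20, cs, 40, B), (Ada, Atlas, 25, x3, 27, D), (Ada, Atlas, 25, x3, 4, F), (Ada, Atlas, 25, x3, 40, B), (Ada, Echo, 9, p3, 27, D), (Ada, Echo, 9, p3, 4, F), (Ada, Echo, 9, p3, 40, B), (Ada, Gamma, 13, law, 27, D), (Ada, Gamma, 13, law, 4, F), (Ada, Gamma, 13, law, 40, B), (Gus, Helix, 25, p3, 10, B), (Gus, Helix, 25, p3, 19, D), (Gus, Helix, 25, p3, 28, C), (Gus, Helix, 25, p3, 32, D), (Gus, Helix, 25, p3, 4, C)}
Natural join on grade: {(Ada, Argo, 20, cs, 27, D, 33), (Ada, Argo, 20, cs, 27, D, 6), (Ada, Argo, 20, cs, 4, F, 34), (Ada, Argo, 20, cs, 4, F, 40), (Ada, Argo, 20, cs, 40, B, 5), (Ada, Argo, 20, cs, 40, B, 6), (Ada, Atlas, 25, x3, 27, D, 33), (Ada, Atlas, 25, x3, 27, D, 6), (Ada, Atlas, 25, x3, 4, F, 34), (Ada, Atlas, 25, x3, 4, F, 40), (Ada, Atlas, 25, x3, 40, B, 5), (Ada, Atlas, 25, x3, 40, B, 6), (Ada, Echo, 9, p3, 27, D, 33), (Ada, Echo, 9, p3, 27, D, 6), (Ada, Echo, 9, p3, 4, F, 34), (Ada, Echo, 9, p3, 4, F, 40), (Ada, Echo, 9, p3, 40, B, 5), (Ada, Echo, 9, p3, 40, B, 6), (Ada, Gamma, 13, law, 27, D, 33), (Ada, Gamma, 13, law, 27, D, 6), (Ada, Gamma, 13, law, 4, F, 34), (Ada, Gamma, 13, law, 4, F, 40), (Ada, Gamma, 13, law, 40, B, 5), (Ada, Gamma, 13, law, 40, B, 6), (Gus, Helix, 25, p3, 10, B, 5), (Gus, Helix, 25, p3, 10, B, 6), (Gus, Helix, 25, p3, 19, D, 33), (Gus, Helix, 25, p3, 19, D, 6), (Gus, Helix, 25, p3, 28, C, 24), (Gus, Helix, 25, p3, 32, D, 33), (Gus, Helix, 25, p3, 32, D, 6), (Gus, Helix, 25, p3, 4, C, 24)}
π[sid, room]: project onto (sid, room) (16 duplicate(s) eliminated) → {(10, 25), (19, 25), (27, 13), (27, 20), (27, 25), (27, 9), (28, 25), (32, 25), (4, 13), (4, 20), (4, 25), (4, 9), (40, 13), (40, 20), (40, 25), (40, 9)}
Selection room ≥ 9 ∧ sid ≠ 27: {(10, 25), (19, 25), (28, 25), (32, 25), (4, 13), (4, 20), (4, 25), (4, 9), (40, 13), (40, 20), (40, 25), (40, 9)}
Selection room ≠ 13: {(10, 25), (19, 25), (28, 25), (32, 25), (4, 20), (4, 25), (4, 9), (40, 20), (40, 25), (40, 9)}

{(10, 25), (19, 25), (28, 25), (32, 25), (4, 20), (4, 25), (4, 9), (40, 20), (40, 25), (40, 9)}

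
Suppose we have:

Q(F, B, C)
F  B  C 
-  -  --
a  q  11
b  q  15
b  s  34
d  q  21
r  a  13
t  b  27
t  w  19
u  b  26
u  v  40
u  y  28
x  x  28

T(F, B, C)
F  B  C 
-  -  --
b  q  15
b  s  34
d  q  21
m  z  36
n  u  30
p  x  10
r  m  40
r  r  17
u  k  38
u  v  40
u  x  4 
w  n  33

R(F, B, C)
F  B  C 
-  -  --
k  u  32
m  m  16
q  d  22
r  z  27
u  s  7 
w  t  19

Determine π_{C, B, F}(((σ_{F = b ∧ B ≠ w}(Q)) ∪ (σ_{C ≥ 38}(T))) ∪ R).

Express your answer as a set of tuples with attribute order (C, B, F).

{(15, q, b), (16, m, m), (19, t, w), (22, d, q), (27, z, r), (32, u, k), (34, s, b), (38, k, u), (40, m, r), (40, v, u), (7, s, u)}

Selection F = b ∧ B ≠ w: {(b, q, 15), (b, s, 34)}
Selection C ≥ 38: {(r, m, 40), (u, k, 38), (u, v, 40)}
Set union of the two operands is {(b, q, 15), (b, s, 34), (r, m, 40), (u, k, 38), (u, v, 40)}.
Set union of the two operands is {(b, q, 15), (b, s, 34), (k, u, 32), (m, m, 16), (q, d, 22), (r, m, 40), (r, z, 27), (u, k, 38), (u, s, 7), (u, v, 40), (w, t, 19)}.
Keep only column(s) C, B, F: {(15, q, b), (16, m, m), (19, t, w), (22, d, q), (27, z, r), (32, u, k), (34, s, b), (38, k, u), (40, m, r), (40, v, u), (7, s, u)}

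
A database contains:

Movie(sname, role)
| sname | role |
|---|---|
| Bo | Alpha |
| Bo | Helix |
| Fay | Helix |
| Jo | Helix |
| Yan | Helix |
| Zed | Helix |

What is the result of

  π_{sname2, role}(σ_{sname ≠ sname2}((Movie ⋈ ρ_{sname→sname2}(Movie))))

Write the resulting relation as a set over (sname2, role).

ρ[sname→sname2]: schema becomes (sname2, role); tuples unchanged.
Joining Movie and ρ_{sname→sname2}(Movie) on role yields {(Bo, Alpha, Bo), (Bo, Helix, Bo), (Bo, Helix, Fay), (Bo, Helix, Jo), (Bo, Helix, Yan), (Bo, Helix, Zed), (Fay, Helix, Bo), (Fay, Helix, Fay), (Fay, Helix, Jo), (Fay, Helix, Yan), (Fay, Helix, Zed), (Jo, Helix, Bo), (Jo, Helix, Fay), (Jo, Helix, Jo), (Jo, Helix, Yan), (Jo, Helix, Zed), (Yan, Helix, Bo), (Yan, Helix, Fay), (Yan, Helix, Jo), (Yan, Helix, Yan), (Yan, Helix, Zed), (Zed, Helix, Bo), (Zed, Helix, Fay), (Zed, Helix, Jo), (Zed, Helix, Yan), (Zed, Helix, Zed)}.
Filtering on sname ≠ sname2 leaves {(Bo, Helix, Fay), (Bo, Helix, Jo), (Bo, Helix, Yan), (Bo, Helix, Zed), (Fay, Helix, Bo), (Fay, Helix, Jo), (Fay, Helix, Yan), (Fay, Helix, Zed), (Jo, Helix, Bo), (Jo, Helix, Fay), (Jo, Helix, Yan), (Jo, Helix, Zed), (Yan, Helix, Bo), (Yan, Helix, Fay), (Yan, Helix, Jo), (Yan, Helix, Zed), (Zed, Helix, Bo), (Zed, Helix, Fay), (Zed, Helix, Jo), (Zed, Helix, Yan)}.
π[sname2, role]: project onto (sname2, role) (15 duplicate(s) eliminated) → {(Bo, Helix), (Fay, Helix), (Jo, Helix), (Yan, Helix), (Zed, Helix)}

{(Bo, Helix), (Fay, Helix), (Jo, Helix), (Yan, Helix), (Zed, Helix)}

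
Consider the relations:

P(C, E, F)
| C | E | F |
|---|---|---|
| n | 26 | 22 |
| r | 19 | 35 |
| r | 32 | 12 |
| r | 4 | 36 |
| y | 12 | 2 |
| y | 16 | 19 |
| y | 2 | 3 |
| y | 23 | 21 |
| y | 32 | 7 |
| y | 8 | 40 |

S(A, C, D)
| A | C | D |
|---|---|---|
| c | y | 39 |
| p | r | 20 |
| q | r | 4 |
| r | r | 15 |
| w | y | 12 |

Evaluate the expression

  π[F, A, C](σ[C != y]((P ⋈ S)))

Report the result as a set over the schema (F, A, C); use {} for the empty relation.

Natural join on C: {(r, 19, 35, p, 20), (r, 19, 35, q, 4), (r, 19, 35, r, 15), (r, 32, 12, p, 20), (r, 32, 12, q, 4), (r, 32, 12, r, 15), (r, 4, 36, p, 20), (r, 4, 36, q, 4), (r, 4, 36, r, 15), (y, 12, 2, c, 39), (y, 12, 2, w, 12), (y, 16, 19, c, 39), (y, 16, 19, w, 12), (y, 2, 3, c, 39), (y, 2, 3, w, 12), (y, 23, 21, c, 39), (y, 23, 21, w, 12), (y, 32, 7, c, 39), (y, 32, 7, w, 12), (y, 8, 40, c, 39), (y, 8, 40, w, 12)}
σ[C != y]: keep tuples satisfying C != y → {(r, 19, 35, p, 20), (r, 19, 35, q, 4), (r, 19, 35, r, 15), (r, 32, 12, p, 20), (r, 32, 12, q, 4), (r, 32, 12, r, 15), (r, 4, 36, p, 20), (r, 4, 36, q, 4), (r, 4, 36, r, 15)}
π_{F, A, C} gives {(12, p, r), (12, q, r), (12, r, r), (35, p, r), (35, q, r), (35, r, r), (36, p, r), (36, q, r), (36, r, r)}.

{(12, p, r), (12, q, r), (12, r, r), (35, p, r), (35, q, r), (35, r, r), (36, p, r), (36, q, r), (36, r, r)}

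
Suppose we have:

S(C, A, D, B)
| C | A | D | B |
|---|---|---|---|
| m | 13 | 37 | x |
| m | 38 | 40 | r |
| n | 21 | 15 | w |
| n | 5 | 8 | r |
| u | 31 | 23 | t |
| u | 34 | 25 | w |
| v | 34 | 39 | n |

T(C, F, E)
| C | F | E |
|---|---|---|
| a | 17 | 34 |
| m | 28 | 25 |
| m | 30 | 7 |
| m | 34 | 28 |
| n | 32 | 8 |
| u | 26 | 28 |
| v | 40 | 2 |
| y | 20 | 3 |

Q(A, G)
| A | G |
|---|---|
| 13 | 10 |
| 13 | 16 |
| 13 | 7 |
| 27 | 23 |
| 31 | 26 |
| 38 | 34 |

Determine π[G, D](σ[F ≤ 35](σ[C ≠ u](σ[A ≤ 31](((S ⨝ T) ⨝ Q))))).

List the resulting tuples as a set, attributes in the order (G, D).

Joining S and T on C yields {(m, 13, 37, x, 28, 25), (m, 13, 37, x, 30, 7), (m, 13, 37, x, 34, 28), (m, 38, 40, r, 28, 25), (m, 38, 40, r, 30, 7), (m, 38, 40, r, 34, 28), (n, 21, 15, w, 32, 8), (n, 5, 8, r, 32, 8), (u, 31, 23, t, 26, 28), (u, 34, 25, w, 26, 28), (v, 34, 39, n, 40, 2)}.
Joining (S ⨝ T) and Q on A yields {(m, 13, 37, x, 28, 25, 10), (m, 13, 37, x, 28, 25, 16), (m, 13, 37, x, 28, 25, 7), (m, 13, 37, x, 30, 7, 10), (m, 13, 37, x, 30, 7, 16), (m, 13, 37, x, 30, 7, 7), (m, 13, 37, x, 34, 28, 10), (m, 13, 37, x, 34, 28, 16), (m, 13, 37, x, 34, 28, 7), (m, 38, 40, r, 28, 25, 34), (m, 38, 40, r, 30, 7, 34), (m, 38, 40, r, 34, 28, 34), (u, 31, 23, t, 26, 28, 26)}.
Filtering on A ≤ 31 leaves {(m, 13, 37, x, 28, 25, 10), (m, 13, 37, x, 28, 25, 16), (m, 13, 37, x, 28, 25, 7), (m, 13, 37, x, 30, 7, 10), (m, 13, 37, x, 30, 7, 16), (m, 13, 37, x, 30, 7, 7), (m, 13, 37, x, 34, 28, 10), (m, 13, 37, x, 34, 28, 16), (m, 13, 37, x, 34, 28, 7), (u, 31, 23, t, 26, 28, 26)}.
Filtering on C ≠ u leaves {(m, 13, 37, x, 28, 25, 10), (m, 13, 37, x, 28, 25, 16), (m, 13, 37, x, 28, 25, 7), (m, 13, 37, x, 30, 7, 10), (m, 13, 37, x, 30, 7, 16), (m, 13, 37, x, 30, 7, 7), (m, 13, 37, x, 34, 28, 10), (m, 13, 37, x, 34, 28, 16), (m, 13, 37, x, 34, 28, 7)}.
Filtering on F ≤ 35 leaves {(m, 13, 37, x, 28, 25, 10), (m, 13, 37, x, 28, 25, 16), (m, 13, 37, x, 28, 25, 7), (m, 13, 37, x, 30, 7, 10), (m, 13, 37, x, 30, 7, 16), (m, 13, 37, x, 30, 7, 7), (m, 13, 37, x, 34, 28, 10), (m, 13, 37, x, 34, 28, 16), (m, 13, 37, x, 34, 28, 7)}.
Keep only column(s) G, D (6 duplicate(s) eliminated): {(10, 37), (16, 37), (7, 37)}

{(10, 37), (16, 37), (7, 37)}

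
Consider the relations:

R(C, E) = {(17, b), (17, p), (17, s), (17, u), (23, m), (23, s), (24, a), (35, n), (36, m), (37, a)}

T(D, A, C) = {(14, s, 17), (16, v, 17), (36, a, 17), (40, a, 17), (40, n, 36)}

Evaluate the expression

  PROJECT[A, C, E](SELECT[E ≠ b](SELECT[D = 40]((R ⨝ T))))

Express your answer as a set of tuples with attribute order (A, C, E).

{(a, 17, p), (a, 17, s), (a, 17, u), (n, 36, m)}

Joining R and T on C yields {(17, b, 14, s), (17, b, 16, v), (17, b, 36, a), (17, b, 40, a), (17, p, 14, s), (17, p, 16, v), (17, p, 36, a), (17, p, 40, a), (17, s, 14, s), (17, s, 16, v), (17, s, 36, a), (17, s, 40, a), (17, u, 14, s), (17, u, 16, v), (17, u, 36, a), (17, u, 40, a), (36, m, 40, n)}.
σ[D = 40]: keep tuples satisfying D = 40 → {(17, b, 40, a), (17, p, 40, a), (17, s, 40, a), (17, u, 40, a), (36, m, 40, n)}
σ[E ≠ b]: keep tuples satisfying E ≠ b → {(17, p, 40, a), (17, s, 40, a), (17, u, 40, a), (36, m, 40, n)}
π[A, C, E]: project onto (A, C, E) → {(a, 17, p), (a, 17, s), (a, 17, u), (n, 36, m)}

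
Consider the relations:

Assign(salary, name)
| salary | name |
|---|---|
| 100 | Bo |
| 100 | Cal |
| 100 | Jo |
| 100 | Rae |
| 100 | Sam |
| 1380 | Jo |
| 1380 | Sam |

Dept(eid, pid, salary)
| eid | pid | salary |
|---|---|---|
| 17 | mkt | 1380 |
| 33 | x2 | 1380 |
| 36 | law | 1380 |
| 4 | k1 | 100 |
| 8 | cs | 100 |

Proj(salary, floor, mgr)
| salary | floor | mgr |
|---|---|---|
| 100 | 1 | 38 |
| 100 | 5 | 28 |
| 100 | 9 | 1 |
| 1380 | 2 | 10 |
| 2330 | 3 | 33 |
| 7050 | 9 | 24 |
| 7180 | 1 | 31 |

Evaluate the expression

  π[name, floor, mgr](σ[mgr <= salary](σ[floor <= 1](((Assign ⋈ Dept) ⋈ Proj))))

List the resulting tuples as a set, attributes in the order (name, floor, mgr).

Assign ⋈ Dept (natural join on salary): {(100, Bo, 4, k1), (100, Bo, 8, cs), (100, Cal, 4, k1), (100, Cal, 8, cs), (100, Jo, 4, k1), (100, Jo, 8, cs), (100, Rae, 4, k1), (100, Rae, 8, cs), (100, Sam, 4, k1), (100, Sam, 8, cs), (1380, Jo, 17, mkt), (1380, Jo, 33, x2), (1380, Jo, 36, law), (1380, Sam, 17, mkt), (1380, Sam, 33, x2), (1380, Sam, 36, law)}
(Assign ⋈ Dept) ⋈ Proj (natural join on salary): {(100, Bo, 4, k1, 1, 38), (100, Bo, 4, k1, 5, 28), (100, Bo, 4, k1, 9, 1), (100, Bo, 8, cs, 1, 38), (100, Bo, 8, cs, 5, 28), (100, Bo, 8, cs, 9, 1), (100, Cal, 4, k1, 1, 38), (100, Cal, 4, k1, 5, 28), (100, Cal, 4, k1, 9, 1), (100, Cal, 8, cs, 1, 38), (100, Cal, 8, cs, 5, 28), (100, Cal, 8, cs, 9, 1), (100, Jo, 4, k1, 1, 38), (100, Jo, 4, k1, 5, 28), (100, Jo, 4, k1, 9, 1), (100, Jo, 8, cs, 1, 38), (100, Jo, 8, cs, 5, 28), (100, Jo, 8, cs, 9, 1), (100, Rae, 4, k1, 1, 38), (100, Rae, 4, k1, 5, 28), (100, Rae, 4, k1, 9, 1), (100, Rae, 8, cs, 1, 38), (100, Rae, 8, cs, 5, 28), (100, Rae, 8, cs, 9, 1), (100, Sam, 4, k1, 1, 38), (100, Sam, 4, k1, 5, 28), (100, Sam, 4, k1, 9, 1), (100, Sam, 8, cs, 1, 38), (100, Sam, 8, cs, 5, 28), (100, Sam, 8, cs, 9, 1), (1380, Jo, 17, mkt, 2, 10), (1380, Jo, 33, x2, 2, 10), (1380, Jo, 36, law, 2, 10), (1380, Sam, 17, mkt, 2, 10), (1380, Sam, 33, x2, 2, 10), (1380, Sam, 36, law, 2, 10)}
σ[floor <= 1]: keep tuples satisfying floor <= 1 → {(100, Bo, 4, k1, 1, 38), (100, Bo, 8, cs, 1, 38), (100, Cal, 4, k1, 1, 38), (100, Cal, 8, cs, 1, 38), (100, Jo, 4, k1, 1, 38), (100, Jo, 8, cs, 1, 38), (100, Rae, 4, k1, 1, 38), (100, Rae, 8, cs, 1, 38), (100, Sam, 4, k1, 1, 38), (100, Sam, 8, cs, 1, 38)}
σ[mgr <= salary]: keep tuples satisfying mgr <= salary → {(100, Bo, 4, k1, 1, 38), (100, Bo, 8, cs, 1, 38), (100, Cal, 4, k1, 1, 38), (100, Cal, 8, cs, 1, 38), (100, Jo, 4, k1, 1, 38), (100, Jo, 8, cs, 1, 38), (100, Rae, 4, k1, 1, 38), (100, Rae, 8, cs, 1, 38), (100, Sam, 4, k1, 1, 38), (100, Sam, 8, cs, 1, 38)}
π_{name, floor, mgr} gives {(Bo, 1, 38), (Cal, 1, 38), (Jo, 1, 38), (Rae, 1, 38), (Sam, 1, 38)} (5 duplicate(s) eliminated).

{(Bo, 1, 38), (Cal, 1, 38), (Jo, 1, 38), (Rae, 1, 38), (Sam, 1, 38)}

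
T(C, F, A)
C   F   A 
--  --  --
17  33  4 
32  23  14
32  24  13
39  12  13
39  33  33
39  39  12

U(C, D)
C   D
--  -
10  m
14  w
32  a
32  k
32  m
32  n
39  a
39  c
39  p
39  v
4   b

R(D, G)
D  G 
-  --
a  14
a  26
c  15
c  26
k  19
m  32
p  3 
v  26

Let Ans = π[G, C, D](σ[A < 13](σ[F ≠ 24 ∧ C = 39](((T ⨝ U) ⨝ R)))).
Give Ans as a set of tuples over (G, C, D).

Natural join on C: {(32, 23, 14, a), (32, 23, 14, k), (32, 23, 14, m), (32, 23, 14, n), (32, 24, 13, a), (32, 24, 13, k), (32, 24, 13, m), (32, 24, 13, n), (39, 12, 13, a), (39, 12, 13, c), (39, 12, 13, p), (39, 12, 13, v), (39, 33, 33, a), (39, 33, 33, c), (39, 33, 33, p), (39, 33, 33, v), (39, 39, 12, a), (39, 39, 12, c), (39, 39, 12, p), (39, 39, 12, v)}
Natural join on D: {(32, 23, 14, a, 14), (32, 23, 14, a, 26), (32, 23, 14, k, 19), (32, 23, 14, m, 32), (32, 24, 13, a, 14), (32, 24, 13, a, 26), (32, 24, 13, k, 19), (32, 24, 13, m, 32), (39, 12, 13, a, 14), (39, 12, 13, a, 26), (39, 12, 13, c, 15), (39, 12, 13, c, 26), (39, 12, 13, p, 3), (39, 12, 13, v, 26), (39, 33, 33, a, 14), (39, 33, 33, a, 26), (39, 33, 33, c, 15), (39, 33, 33, c, 26), (39, 33, 33, p, 3), (39, 33, 33, v, 26), (39, 39, 12, a, 14), (39, 39, 12, a, 26), (39, 39, 12, c, 15), (39, 39, 12, c, 26), (39, 39, 12, p, 3), (39, 39, 12, v, 26)}
Apply σ_{F ≠ 24 ∧ C = 39}; surviving tuples: {(39, 12, 13, a, 14), (39, 12, 13, a, 26), (39, 12, 13, c, 15), (39, 12, 13, c, 26), (39, 12, 13, p, 3), (39, 12, 13, v, 26), (39, 33, 33, a, 14), (39, 33, 33, a, 26), (39, 33, 33, c, 15), (39, 33, 33, c, 26), (39, 33, 33, p, 3), (39, 33, 33, v, 26), (39, 39, 12, a, 14), (39, 39, 12, a, 26), (39, 39, 12, c, 15), (39, 39, 12, c, 26), (39, 39, 12, p, 3), (39, 39, 12, v, 26)}
Apply σ_{A < 13}; surviving tuples: {(39, 39, 12, a, 14), (39, 39, 12, a, 26), (39, 39, 12, c, 15), (39, 39, 12, c, 26), (39, 39, 12, p, 3), (39, 39, 12, v, 26)}
π_{G, C, D} gives {(14, 39, a), (15, 39, c), (26, 39, a), (26, 39, c), (26, 39, v), (3, 39, p)}.

{(14, 39, a), (15, 39, c), (26, 39, a), (26, 39, c), (26, 39, v), (3, 39, p)}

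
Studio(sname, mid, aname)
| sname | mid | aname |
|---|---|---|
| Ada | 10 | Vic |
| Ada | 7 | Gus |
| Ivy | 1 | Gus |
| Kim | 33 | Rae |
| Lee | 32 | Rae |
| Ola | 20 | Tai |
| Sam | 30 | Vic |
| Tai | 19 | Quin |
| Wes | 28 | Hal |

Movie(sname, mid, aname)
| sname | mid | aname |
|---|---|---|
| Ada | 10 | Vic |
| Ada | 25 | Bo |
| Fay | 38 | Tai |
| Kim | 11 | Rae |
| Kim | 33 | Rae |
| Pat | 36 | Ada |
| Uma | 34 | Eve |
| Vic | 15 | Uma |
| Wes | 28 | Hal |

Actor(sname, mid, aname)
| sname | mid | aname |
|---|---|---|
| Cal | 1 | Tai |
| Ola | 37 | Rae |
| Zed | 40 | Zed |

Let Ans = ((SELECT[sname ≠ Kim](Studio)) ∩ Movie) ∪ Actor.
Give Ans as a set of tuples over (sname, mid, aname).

Selection sname ≠ Kim: {(Ada, 10, Vic), (Ada, 7, Gus), (Ivy, 1, Gus), (Lee, 32, Rae), (Ola, 20, Tai), (Sam, 30, Vic), (Tai, 19, Quin), (Wes, 28, Hal)}
Taking the intersection: {(Ada, 10, Vic), (Wes, 28, Hal)}
Taking the union: {(Ada, 10, Vic), (Cal, 1, Tai), (Ola, 37, Rae), (Wes, 28, Hal), (Zed, 40, Zed)}

{(Ada, 10, Vic), (Cal, 1, Tai), (Ola, 37, Rae), (Wes, 28, Hal), (Zed, 40, Zed)}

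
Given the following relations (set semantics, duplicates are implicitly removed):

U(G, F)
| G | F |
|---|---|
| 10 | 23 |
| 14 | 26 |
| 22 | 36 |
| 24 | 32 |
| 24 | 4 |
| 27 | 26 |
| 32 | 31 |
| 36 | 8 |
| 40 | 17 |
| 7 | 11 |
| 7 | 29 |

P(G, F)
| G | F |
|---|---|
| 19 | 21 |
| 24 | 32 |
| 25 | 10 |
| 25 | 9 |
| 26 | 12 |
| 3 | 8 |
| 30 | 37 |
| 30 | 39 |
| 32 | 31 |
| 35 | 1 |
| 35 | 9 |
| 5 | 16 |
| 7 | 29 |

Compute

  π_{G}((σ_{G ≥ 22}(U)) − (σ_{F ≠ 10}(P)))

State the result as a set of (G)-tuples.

{22, 24, 27, 36, 40}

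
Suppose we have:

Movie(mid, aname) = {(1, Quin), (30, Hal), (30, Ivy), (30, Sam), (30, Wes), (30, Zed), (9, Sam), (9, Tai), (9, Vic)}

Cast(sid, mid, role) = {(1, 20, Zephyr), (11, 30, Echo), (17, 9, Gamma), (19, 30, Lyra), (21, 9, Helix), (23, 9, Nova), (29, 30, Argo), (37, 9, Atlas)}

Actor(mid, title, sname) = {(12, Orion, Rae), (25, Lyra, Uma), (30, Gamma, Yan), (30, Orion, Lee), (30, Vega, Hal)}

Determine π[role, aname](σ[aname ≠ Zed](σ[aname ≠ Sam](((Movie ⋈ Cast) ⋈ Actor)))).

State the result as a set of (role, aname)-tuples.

Joining Movie and Cast on mid yields {(30, Hal, 11, Echo), (30, Hal, 19, Lyra), (30, Hal, 29, Argo), (30, Ivy, 11, Echo), (30, Ivy, 19, Lyra), (30, Ivy, 29, Argo), (30, Sam, 11, Echo), (30, Sam, 19, Lyra), (30, Sam, 29, Argo), (30, Wes, 11, Echo), (30, Wes, 19, Lyra), (30, Wes, 29, Argo), (30, Zed, 11, Echo), (30, Zed, 19, Lyra), (30, Zed, 29, Argo), (9, Sam, 17, Gamma), (9, Sam, 21, Helix), (9, Sam, 23, Nova), (9, Sam, 37, Atlas), (9, Tai, 17, Gamma), (9, Tai, 21, Helix), (9, Tai, 23, Nova), (9, Tai, 37, Atlas), (9, Vic, 17, Gamma), (9, Vic, 21, Helix), (9, Vic, 23, Nova), (9, Vic, 37, Atlas)}.
Joining (Movie ⋈ Cast) and Actor on mid yields {(30, Hal, 11, Echo, Gamma, Yan), (30, Hal, 11, Echo, Orion, Lee), (30, Hal, 11, Echo, Vega, Hal), (30, Hal, 19, Lyra, Gamma, Yan), (30, Hal, 19, Lyra, Orion, Lee), (30, Hal, 19, Lyra, Vega, Hal), (30, Hal, 29, Argo, Gamma, Yan), (30, Hal, 29, Argo, Orion, Lee), (30, Hal, 29, Argo, Vega, Hal), (30, Ivy, 11, Echo, Gamma, Yan), (30, Ivy, 11, Echo, Orion, Lee), (30, Ivy, 11, Echo, Vega, Hal), (30, Ivy, 19, Lyra, Gamma, Yan), (30, Ivy, 19, Lyra, Orion, Lee), (30, Ivy, 19, Lyra, Vega, Hal), (30, Ivy, 29, Argo, Gamma, Yan), (30, Ivy, 29, Argo, Orion, Lee), (30, Ivy, 29, Argo, Vega, Hal), (30, Sam, 11, Echo, Gamma, Yan), (30, Sam, 11, Echo, Orion, Lee), (30, Sam, 11, Echo, Vega, Hal), (30, Sam, 19, Lyra, Gamma, Yan), (30, Sam, 19, Lyra, Orion, Lee), (30, Sam, 19, Lyra, Vega, Hal), (30, Sam, 29, Argo, Gamma, Yan), (30, Sam, 29, Argo, Orion, Lee), (30, Sam, 29, Argo, Vega, Hal), (30, Wes, 11, Echo, Gamma, Yan), (30, Wes, 11, Echo, Orion, Lee), (30, Wes, 11, Echo, Vega, Hal), (30, Wes, 19, Lyra, Gamma, Yan), (30, Wes, 19, Lyra, Orion, Lee), (30, Wes, 19, Lyra, Vega, Hal), (30, Wes, 29, Argo, Gamma, Yan), (30, Wes, 29, Argo, Orion, Lee), (30, Wes, 29, Argo, Vega, Hal), (30, Zed, 11, Echo, Gamma, Yan), (30, Zed, 11, Echo, Orion, Lee), (30, Zed, 11, Echo, Vega, Hal), (30, Zed, 19, Lyra, Gamma, Yan), (30, Zed, 19, Lyra, Orion, Lee), (30, Zed, 19, Lyra, Vega, Hal), (30, Zed, 29, Argo, Gamma, Yan), (30, Zed, 29, Argo, Orion, Lee), (30, Zed, 29, Argo, Vega, Hal)}.
Apply σ_{aname ≠ Sam}; surviving tuples: {(30, Hal, 11, Echo, Gamma, Yan), (30, Hal, 11, Echo, Orion, Lee), (30, Hal, 11, Echo, Vega, Hal), (30, Hal, 19, Lyra, Gamma, Yan), (30, Hal, 19, Lyra, Orion, Lee), (30, Hal, 19, Lyra, Vega, Hal), (30, Hal, 29, Argo, Gamma, Yan), (30, Hal, 29, Argo, Orion, Lee), (30, Hal, 29, Argo, Vega, Hal), (30, Ivy, 11, Echo, Gamma, Yan), (30, Ivy, 11, Echo, Orion, Lee), (30, Ivy, 11, Echo, Vega, Hal), (30, Ivy, 19, Lyra, Gamma, Yan), (30, Ivy, 19, Lyra, Orion, Lee), (30, Ivy, 19, Lyra, Vega, Hal), (30, Ivy, 29, Argo, Gamma, Yan), (30, Ivy, 29, Argo, Orion, Lee), (30, Ivy, 29, Argo, Vega, Hal), (30, Wes, 11, Echo, Gamma, Yan), (30, Wes, 11, Echo, Orion, Lee), (30, Wes, 11, Echo, Vega, Hal), (30, Wes, 19, Lyra, Gamma, Yan), (30, Wes, 19, Lyra, Orion, Lee), (30, Wes, 19, Lyra, Vega, Hal), (30, Wes, 29, Argo, Gamma, Yan), (30, Wes, 29, Argo, Orion, Lee), (30, Wes, 29, Argo, Vega, Hal), (30, Zed, 11, Echo, Gamma, Yan), (30, Zed, 11, Echo, Orion, Lee), (30, Zed, 11, Echo, Vega, Hal), (30, Zed, 19, Lyra, Gamma, Yan), (30, Zed, 19, Lyra, Orion, Lee), (30, Zed, 19, Lyra, Vega, Hal), (30, Zed, 29, Argo, Gamma, Yan), (30, Zed, 29, Argo, Orion, Lee), (30, Zed, 29, Argo, Vega, Hal)}
Apply σ_{aname ≠ Zed}; surviving tuples: {(30, Hal, 11, Echo, Gamma, Yan), (30, Hal, 11, Echo, Orion, Lee), (30, Hal, 11, Echo, Vega, Hal), (30, Hal, 19, Lyra, Gamma, Yan), (30, Hal, 19, Lyra, Orion, Lee), (30, Hal, 19, Lyra, Vega, Hal), (30, Hal, 29, Argo, Gamma, Yan), (30, Hal, 29, Argo, Orion, Lee), (30, Hal, 29, Argo, Vega, Hal), (30, Ivy, 11, Echo, Gamma, Yan), (30, Ivy, 11, Echo, Orion, Lee), (30, Ivy, 11, Echo, Vega, Hal), (30, Ivy, 19, Lyra, Gamma, Yan), (30, Ivy, 19, Lyra, Orion, Lee), (30, Ivy, 19, Lyra, Vega, Hal), (30, Ivy, 29, Argo, Gamma, Yan), (30, Ivy, 29, Argo, Orion, Lee), (30, Ivy, 29, Argo, Vega, Hal), (30, Wes, 11, Echo, Gamma, Yan), (30, Wes, 11, Echo, Orion, Lee), (30, Wes, 11, Echo, Vega, Hal), (30, Wes, 19, Lyra, Gamma, Yan), (30, Wes, 19, Lyra, Orion, Lee), (30, Wes, 19, Lyra, Vega, Hal), (30, Wes, 29, Argo, Gamma, Yan), (30, Wes, 29, Argo, Orion, Lee), (30, Wes, 29, Argo, Vega, Hal)}
π_{role, aname} gives {(Argo, Hal), (Argo, Ivy), (Argo, Wes), (Echo, Hal), (Echo, Ivy), (Echo, Wes), (Lyra, Hal), (Lyra, Ivy), (Lyra, Wes)} (18 duplicate(s) eliminated).

{(Argo, Hal), (Argo, Ivy), (Argo, Wes), (Echo, Hal), (Echo, Ivy), (Echo, Wes), (Lyra, Hal), (Lyra, Ivy), (Lyra, Wes)}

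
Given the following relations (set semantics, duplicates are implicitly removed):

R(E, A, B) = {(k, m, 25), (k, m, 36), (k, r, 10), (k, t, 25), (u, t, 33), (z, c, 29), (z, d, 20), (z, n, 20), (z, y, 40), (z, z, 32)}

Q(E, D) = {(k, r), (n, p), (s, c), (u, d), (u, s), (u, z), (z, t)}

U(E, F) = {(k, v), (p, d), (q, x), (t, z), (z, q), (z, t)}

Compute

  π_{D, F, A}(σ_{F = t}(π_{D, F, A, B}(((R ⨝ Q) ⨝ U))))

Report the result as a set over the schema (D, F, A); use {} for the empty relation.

R ⋈ Q (natural join on E): {(k, m, 25, r), (k, m, 36, r), (k, r, 10, r), (k, t, 25, r), (u, t, 33, d), (u, t, 33, s), (u, t, 33, z), (z, c, 29, t), (z, d, 20, t), (z, n, 20, t), (z, y, 40, t), (z, z, 32, t)}
(R ⨝ Q) ⋈ U (natural join on E): {(k, m, 25, r, v), (k, m, 36, r, v), (k, r, 10, r, v), (k, t, 25, r, v), (z, c, 29, t, q), (z, c, 29, t, t), (z, d, 20, t, q), (z, d, 20, t, t), (z, n, 20, t, q), (z, n, 20, t, t), (z, y, 40, t, q), (z, y, 40, t, t), (z, z, 32, t, q), (z, z, 32, t, t)}
π[D, F, A, B]: project onto (D, F, A, B) → {(r, v, m, 25), (r, v, m, 36), (r, v, r, 10), (r, v, t, 25), (t, q, c, 29), (t, q, d, 20), (t, q, n, 20), (t, q, y, 40), (t, q, z, 32), (t, t, c, 29), (t, t, d, 20), (t, t, n, 20), (t, t, y, 40), (t, t, z, 32)}
Apply σ_{F = t}; surviving tuples: {(t, t, c, 29), (t, t, d, 20), (t, t, n, 20), (t, t, y, 40), (t, t, z, 32)}
π[D, F, A]: project onto (D, F, A) → {(t, t, c), (t, t, d), (t, t, n), (t, t, y), (t, t, z)}

{(t, t, c), (t, t, d), (t, t, n), (t, t, y), (t, t, z)}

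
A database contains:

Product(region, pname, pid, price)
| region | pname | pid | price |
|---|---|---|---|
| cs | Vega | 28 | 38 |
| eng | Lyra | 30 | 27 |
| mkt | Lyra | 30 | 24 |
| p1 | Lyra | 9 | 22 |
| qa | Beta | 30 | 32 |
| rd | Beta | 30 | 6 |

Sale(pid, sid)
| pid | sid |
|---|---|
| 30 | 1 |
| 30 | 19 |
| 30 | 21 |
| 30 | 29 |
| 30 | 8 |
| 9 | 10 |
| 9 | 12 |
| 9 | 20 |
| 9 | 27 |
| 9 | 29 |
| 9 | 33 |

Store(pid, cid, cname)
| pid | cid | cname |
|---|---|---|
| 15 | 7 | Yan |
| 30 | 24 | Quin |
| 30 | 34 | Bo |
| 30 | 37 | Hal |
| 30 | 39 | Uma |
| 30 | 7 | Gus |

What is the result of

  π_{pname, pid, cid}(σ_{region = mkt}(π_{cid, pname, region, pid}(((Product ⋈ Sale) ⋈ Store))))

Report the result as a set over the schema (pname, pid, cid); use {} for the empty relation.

{(Lyra, 30, 24), (Lyra, 30, 34), (Lyra, 30, 37), (Lyra, 30, 39), (Lyra, 30, 7)}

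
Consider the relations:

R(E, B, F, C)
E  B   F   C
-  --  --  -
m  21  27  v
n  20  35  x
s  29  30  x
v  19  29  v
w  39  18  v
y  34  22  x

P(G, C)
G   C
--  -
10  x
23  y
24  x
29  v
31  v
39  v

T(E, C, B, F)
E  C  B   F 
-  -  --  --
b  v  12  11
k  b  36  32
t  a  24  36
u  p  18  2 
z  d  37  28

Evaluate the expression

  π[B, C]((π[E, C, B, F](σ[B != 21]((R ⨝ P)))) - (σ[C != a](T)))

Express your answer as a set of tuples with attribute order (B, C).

{(19, v), (20, x), (29, x), (34, x), (39, v)}

R ⋈ P (natural join on C): {(m, 21, 27, v, 29), (m, 21, 27, v, 31), (m, 21, 27, v, 39), (n, 20, 35, x, 10), (n, 20, 35, x, 24), (s, 29, 30, x, 10), (s, 29, 30, x, 24), (v, 19, 29, v, 29), (v, 19, 29, v, 31), (v, 19, 29, v, 39), (w, 39, 18, v, 29), (w, 39, 18, v, 31), (w, 39, 18, v, 39), (y, 34, 22, x, 10), (y, 34, 22, x, 24)}
σ[B != 21]: keep tuples satisfying B != 21 → {(n, 20, 35, x, 10), (n, 20, 35, x, 24), (s, 29, 30, x, 10), (s, 29, 30, x, 24), (v, 19, 29, v, 29), (v, 19, 29, v, 31), (v, 19, 29, v, 39), (w, 39, 18, v, 29), (w, 39, 18, v, 31), (w, 39, 18, v, 39), (y, 34, 22, x, 10), (y, 34, 22, x, 24)}
Keep only column(s) E, C, B, F (7 duplicate(s) eliminated): {(n, x, 20, 35), (s, x, 29, 30), (v, v, 19, 29), (w, v, 39, 18), (y, x, 34, 22)}
σ[C != a]: keep tuples satisfying C != a → {(b, v, 12, 11), (k, b, 36, 32), (u, p, 18, 2), (z, d, 37, 28)}
Difference: {(n, x, 20, 35), (s, x, 29, 30), (v, v, 19, 29), (w, v, 39, 18), (y, x, 34, 22)} with {(b, v, 12, 11), (k, b, 36, 32), (u, p, 18, 2), (z, d, 37, 28)} → {(n, x, 20, 35), (s, x, 29, 30), (v, v, 19, 29), (w, v, 39, 18), (y, x, 34, 22)}
Keep only column(s) B, C: {(19, v), (20, x), (29, x), (34, x), (39, v)}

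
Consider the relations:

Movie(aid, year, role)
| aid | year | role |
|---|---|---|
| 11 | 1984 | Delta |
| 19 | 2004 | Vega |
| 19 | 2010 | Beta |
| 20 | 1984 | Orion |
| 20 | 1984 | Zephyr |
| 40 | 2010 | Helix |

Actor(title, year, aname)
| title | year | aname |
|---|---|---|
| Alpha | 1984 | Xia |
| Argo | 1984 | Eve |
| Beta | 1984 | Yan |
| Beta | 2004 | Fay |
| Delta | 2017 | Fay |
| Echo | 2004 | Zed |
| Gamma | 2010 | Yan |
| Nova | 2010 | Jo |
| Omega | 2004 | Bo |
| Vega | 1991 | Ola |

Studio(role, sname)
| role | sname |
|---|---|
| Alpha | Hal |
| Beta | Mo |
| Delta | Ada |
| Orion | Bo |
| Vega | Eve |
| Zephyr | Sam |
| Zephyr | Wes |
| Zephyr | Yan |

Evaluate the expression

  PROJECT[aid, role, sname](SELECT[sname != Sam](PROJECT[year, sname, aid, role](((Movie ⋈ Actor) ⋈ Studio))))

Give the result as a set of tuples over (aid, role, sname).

Movie ⋈ Actor (natural join on year): {(11, 1984, Delta, Alpha, Xia), (11, 1984, Delta, Argo, Eve), (11, 1984, Delta, Beta, Yan), (19, 2004, Vega, Beta, Fay), (19, 2004, Vega, Echo, Zed), (19, 2004, Vega, Omega, Bo), (19, 2010, Beta, Gamma, Yan), (19, 2010, Beta, Nova, Jo), (20, 1984, Orion, Alpha, Xia), (20, 1984, Orion, Argo, Eve), (20, 1984, Orion, Beta, Yan), (20, 1984, Zephyr, Alpha, Xia), (20, 1984, Zephyr, Argo, Eve), (20, 1984, Zephyr, Beta, Yan), (40, 2010, Helix, Gamma, Yan), (40, 2010, Helix, Nova, Jo)}
(Movie ⋈ Actor) ⋈ Studio (natural join on role): {(11, 1984, Delta, Alpha, Xia, Ada), (11, 1984, Delta, Argo, Eve, Ada), (11, 1984, Delta, Beta, Yan, Ada), (19, 2004, Vega, Beta, Fay, Eve), (19, 2004, Vega, Echo, Zed, Eve), (19, 2004, Vega, Omega, Bo, Eve), (19, 2010, Beta, Gamma, Yan, Mo), (19, 2010, Beta, Nova, Jo, Mo), (20, 1984, Orion, Alpha, Xia, Bo), (20, 1984, Orion, Argo, Eve, Bo), (20, 1984, Orion, Beta, Yan, Bo), (20, 1984, Zephyr, Alpha, Xia, Sam), (20, 1984, Zephyr, Alpha, Xia, Wes), (20, 1984, Zephyr, Alpha, Xia, Yan), (20, 1984, Zephyr, Argo, Eve, Sam), (20, 1984, Zephyr, Argo, Eve, Wes), (20, 1984, Zephyr, Argo, Eve, Yan), (20, 1984, Zephyr, Beta, Yan, Sam), (20, 1984, Zephyr, Beta, Yan, Wes), (20, 1984, Zephyr, Beta, Yan, Yan)}
Projecting to year, sname, aid, role (13 duplicate(s) eliminated): {(1984, Ada, 11, Delta), (1984, Bo, 20, Orion), (1984, Sam, 20, Zephyr), (1984, Wes, 20, Zephyr), (1984, Yan, 20, Zephyr), (2004, Eve, 19, Vega), (2010, Mo, 19, Beta)}
Apply σ_{sname != Sam}; surviving tuples: {(1984, Ada, 11, Delta), (1984, Bo, 20, Orion), (1984, Wes, 20, Zephyr), (1984, Yan, 20, Zephyr), (2004, Eve, 19, Vega), (2010, Mo, 19, Beta)}
Projecting to aid, role, sname: {(11, Delta, Ada), (19, Beta, Mo), (19, Vega, Eve), (20, Orion, Bo), (20, Zephyr, Wes), (20, Zephyr, Yan)}

{(11, Delta, Ada), (19, Beta, Mo), (19, Vega, Eve), (20, Orion, Bo), (20, Zephyr, Wes), (20, Zephyr, Yan)}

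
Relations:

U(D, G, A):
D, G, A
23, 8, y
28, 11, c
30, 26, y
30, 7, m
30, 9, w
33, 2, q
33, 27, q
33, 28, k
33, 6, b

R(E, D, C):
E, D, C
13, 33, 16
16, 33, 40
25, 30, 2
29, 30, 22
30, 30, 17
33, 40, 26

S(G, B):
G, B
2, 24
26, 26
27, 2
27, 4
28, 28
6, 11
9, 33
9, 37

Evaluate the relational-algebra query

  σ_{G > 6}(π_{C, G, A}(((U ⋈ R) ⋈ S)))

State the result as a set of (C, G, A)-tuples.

{(16, 27, q), (16, 28, k), (17, 26, y), (17, 9, w), (2, 26, y), (2, 9, w), (22, 26, y), (22, 9, w), (40, 27, q), (40, 28, k)}

Natural join on D: {(30, 26, y, 25, 2), (30, 26, y, 29, 22), (30, 26, y, 30, 17), (30, 7, m, 25, 2), (30, 7, m, 29, 22), (30, 7, m, 30, 17), (30, 9, w, 25, 2), (30, 9, w, 29, 22), (30, 9, w, 30, 17), (33, 2, q, 13, 16), (33, 2, q, 16, 40), (33, 27, q, 13, 16), (33, 27, q, 16, 40), (33, 28, k, 13, 16), (33, 28, k, 16, 40), (33, 6, b, 13, 16), (33, 6, b, 16, 40)}
Natural join on G: {(30, 26, y, 25, 2, 26), (30, 26, y, 29, 22, 26), (30, 26, y, 30, 17, 26), (30, 9, w, 25, 2, 33), (30, 9, w, 25, 2, 37), (30, 9, w, 29, 22, 33), (30, 9, w, 29, 22, 37), (30, 9, w, 30, 17, 33), (30, 9, w, 30, 17, 37), (33, 2, q, 13, 16, 24), (33, 2, q, 16, 40, 24), (33, 27, q, 13, 16, 2), (33, 27, q, 13, 16, 4), (33, 27, q, 16, 40, 2), (33, 27, q, 16, 40, 4), (33, 28, k, 13, 16, 28), (33, 28, k, 16, 40, 28), (33, 6, b, 13, 16, 11), (33, 6, b, 16, 40, 11)}
π[C, G, A]: project onto (C, G, A) (5 duplicate(s) eliminated) → {(16, 2, q), (16, 27, q), (16, 28, k), (16, 6, b), (17, 26, y), (17, 9, w), (2, 26, y), (2, 9, w), (22, 26, y), (22, 9, w), (40, 2, q), (40, 27, q), (40, 28, k), (40, 6, b)}
Filtering on G > 6 leaves {(16, 27, q), (16, 28, k), (17, 26, y), (17, 9, w), (2, 26, y), (2, 9, w), (22, 26, y), (22, 9, w), (40, 27, q), (40, 28, k)}.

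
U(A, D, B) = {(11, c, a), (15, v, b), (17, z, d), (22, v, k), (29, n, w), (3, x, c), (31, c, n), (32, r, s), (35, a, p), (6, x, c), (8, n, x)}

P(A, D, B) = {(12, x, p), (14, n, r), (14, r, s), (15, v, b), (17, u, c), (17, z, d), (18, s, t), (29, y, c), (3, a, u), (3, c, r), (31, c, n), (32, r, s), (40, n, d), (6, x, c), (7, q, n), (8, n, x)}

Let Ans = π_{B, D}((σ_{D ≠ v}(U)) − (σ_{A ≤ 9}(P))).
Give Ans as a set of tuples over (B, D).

{(a, c), (c, x), (d, z), (n, c), (p, a), (s, r), (w, n)}

Selection D ≠ v: {(11, c, a), (17, z, d), (29, n, w), (3, x, c), (31, c, n), (32, r, s), (35, a, p), (6, x, c), (8, n, x)}
Selection A ≤ 9: {(3, a, u), (3, c, r), (6, x, c), (7, q, n), (8, n, x)}
Taking the difference: {(11, c, a), (17, z, d), (29, n, w), (3, x, c), (31, c, n), (32, r, s), (35, a, p)}
π_{B, D} gives {(a, c), (c, x), (d, z), (n, c), (p, a), (s, r), (w, n)}.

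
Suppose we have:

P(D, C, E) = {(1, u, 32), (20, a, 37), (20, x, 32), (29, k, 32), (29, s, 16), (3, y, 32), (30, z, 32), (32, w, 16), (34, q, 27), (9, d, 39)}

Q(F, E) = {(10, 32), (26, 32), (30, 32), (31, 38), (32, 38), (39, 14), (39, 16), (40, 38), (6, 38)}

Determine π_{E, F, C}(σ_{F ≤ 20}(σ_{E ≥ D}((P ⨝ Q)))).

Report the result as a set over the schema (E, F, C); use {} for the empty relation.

Joining P and Q on E yields {(1, u, 32, 10), (1, u, 32, 26), (1, u, 32, 30), (20, x, 32, 10), (20, x, 32, 26), (20, x, 32, 30), (29, k, 32, 10), (29, k, 32, 26), (29, k, 32, 30), (29, s, 16, 39), (3, y, 32, 10), (3, y, 32, 26), (3, y, 32, 30), (30, z, 32, 10), (30, z, 32, 26), (30, z, 32, 30), (32, w, 16, 39)}.
Apply σ_{E ≥ D}; surviving tuples: {(1, u, 32, 10), (1, u, 32, 26), (1, u, 32, 30), (20, x, 32, 10), (20, x, 32, 26), (20, x, 32, 30), (29, k, 32, 10), (29, k, 32, 26), (29, k, 32, 30), (3, y, 32, 10), (3, y, 32, 26), (3, y, 32, 30), (30, z, 32, 10), (30, z, 32, 26), (30, z, 32, 30)}
Apply σ_{F ≤ 20}; surviving tuples: {(1, u, 32, 10), (20, x, 32, 10), (29, k, 32, 10), (3, y, 32, 10), (30, z, 32, 10)}
π_{E, F, C} gives {(32, 10, k), (32, 10, u), (32, 10, x), (32, 10, y), (32, 10, z)}.

{(32, 10, k), (32, 10, u), (32, 10, x), (32, 10, y), (32, 10, z)}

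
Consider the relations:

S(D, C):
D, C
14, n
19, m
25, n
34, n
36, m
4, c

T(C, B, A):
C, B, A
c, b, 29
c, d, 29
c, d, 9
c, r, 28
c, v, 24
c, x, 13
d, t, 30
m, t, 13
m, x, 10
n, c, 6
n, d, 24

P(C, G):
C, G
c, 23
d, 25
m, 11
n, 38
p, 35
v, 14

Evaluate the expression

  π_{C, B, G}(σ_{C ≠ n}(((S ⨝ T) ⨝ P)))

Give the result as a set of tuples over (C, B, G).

Joining S and T on C yields {(14, n, c, 6), (14, n, d, 24), (19, m, t, 13), (19, m, x, 10), (25, n, c, 6), (25, n, d, 24), (34, n, c, 6), (34, n, d, 24), (36, m, t, 13), (36, m, x, 10), (4, c, b, 29), (4, c, d, 29), (4, c, d, 9), (4, c, r, 28), (4, c, v, 24), (4, c, x, 13)}.
Joining (S ⨝ T) and P on C yields {(14, n, c, 6, 38), (14, n, d, 24, 38), (19, m, t, 13, 11), (19, m, x, 10, 11), (25, n, c, 6, 38), (25, n, d, 24, 38), (34, n, c, 6, 38), (34, n, d, 24, 38), (36, m, t, 13, 11), (36, m, x, 10, 11), (4, c, b, 29, 23), (4, c, d, 29, 23), (4, c, d, 9, 23), (4, c, r, 28, 23), (4, c, v, 24, 23), (4, c, x, 13, 23)}.
Filtering on C ≠ n leaves {(19, m, t, 13, 11), (19, m, x, 10, 11), (36, m, t, 13, 11), (36, m, x, 10, 11), (4, c, b, 29, 23), (4, c, d, 29, 23), (4, c, d, 9, 23), (4, c, r, 28, 23), (4, c, v, 24, 23), (4, c, x, 13, 23)}.
π[C, B, G]: project onto (C, B, G) (3 duplicate(s) eliminated) → {(c, b, 23), (c, d, 23), (c, r, 23), (c, v, 23), (c, x, 23), (m, t, 11), (m, x, 11)}

{(c, b, 23), (c, d, 23), (c, r, 23), (c, v, 23), (c, x, 23), (m, t, 11), (m, x, 11)}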